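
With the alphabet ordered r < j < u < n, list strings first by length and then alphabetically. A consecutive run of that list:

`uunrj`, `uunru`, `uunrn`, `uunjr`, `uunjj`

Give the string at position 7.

Advancing 2 positions from uunjj through uunjj → uunju reaches term 7.

uunjn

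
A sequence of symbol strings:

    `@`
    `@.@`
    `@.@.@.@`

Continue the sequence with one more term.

Each string is two copies of the previous one joined by '.'.
Doubling @.@.@.@ with '.' between the halves:

@.@.@.@.@.@.@.@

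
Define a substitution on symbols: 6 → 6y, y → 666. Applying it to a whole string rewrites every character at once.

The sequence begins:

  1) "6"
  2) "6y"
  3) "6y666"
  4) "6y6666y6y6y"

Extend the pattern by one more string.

6y6666y6y6y6y6666y6666y666

Expanding 6y6666y6y6y: 6→6y, y→666, 6→6y, 6→6y, 6→6y, 6→6y, y→666, 6→6y, y→666, 6→6y, y→666. Concatenated: 6y 666 6y 6y 6y 6y 666 6y 666 6y 666.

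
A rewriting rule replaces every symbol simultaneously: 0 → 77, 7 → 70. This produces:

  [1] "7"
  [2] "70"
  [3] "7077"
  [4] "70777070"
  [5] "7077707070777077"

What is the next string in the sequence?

70777070707770777077707070777070

Replace each of the 16 characters of 7077707070777077 in place — 70 77 70 70 70 77 70 77 70 77 70 70 70 77 70 70 — and concatenate.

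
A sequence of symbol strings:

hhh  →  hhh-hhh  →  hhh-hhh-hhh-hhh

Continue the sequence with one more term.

Every step duplicates the string with '-' between the halves.
So the next term is two copies of hhh-hhh-hhh-hhh with '-' between the halves.

hhh-hhh-hhh-hhh-hhh-hhh-hhh-hhh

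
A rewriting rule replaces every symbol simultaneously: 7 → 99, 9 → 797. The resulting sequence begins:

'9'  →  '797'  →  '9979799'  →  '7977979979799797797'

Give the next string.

Rewriting the 19 symbols of 7977979979799797797 one by one yields 99 797 99 99 797 99 797 797 99 797 99 797 797 99 797 99 99 797 99; concatenated:

99797999979799797797997979979779799797999979799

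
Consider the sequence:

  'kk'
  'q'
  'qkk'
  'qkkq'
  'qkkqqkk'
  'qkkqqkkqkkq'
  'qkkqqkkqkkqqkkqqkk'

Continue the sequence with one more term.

qkkqqkkqkkqqkkqqkkqkkqqkkqkkq

This is a Fibonacci-style word recurrence s(k) = s(k−1)·s(k−2): e.g. q·kk = qkk.
So term 8 is qkkqqkkqkkqqkkqqkk·qkkqqkkqkkq.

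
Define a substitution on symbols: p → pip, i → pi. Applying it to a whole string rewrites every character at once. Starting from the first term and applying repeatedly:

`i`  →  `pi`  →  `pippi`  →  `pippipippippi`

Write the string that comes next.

pippipippippipippipippippipippippi

Replace each of the 13 characters of pippipippippi in place — pip pi pip pip pi pip pi pip pip pi pip pip pi — and concatenate.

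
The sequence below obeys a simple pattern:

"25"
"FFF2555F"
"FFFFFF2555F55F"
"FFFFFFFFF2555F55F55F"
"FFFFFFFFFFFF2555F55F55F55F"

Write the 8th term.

FFFFFFFFFFFFFFFFFFFFF2555F55F55F55F55F55F55F

Every step adds FFF to the front and 55F to the end of the previous string.
From FFFFFFFFFFFF2555F55F55F55F, 3 further steps: FFFFFFFFFFFF2555F55F55F55F → FFFFFFFFFFFFFFF2555F55F55F55F55F → FFFFFFFFFFFFFFFFFF2555F55F55F55F55F55F → (answer).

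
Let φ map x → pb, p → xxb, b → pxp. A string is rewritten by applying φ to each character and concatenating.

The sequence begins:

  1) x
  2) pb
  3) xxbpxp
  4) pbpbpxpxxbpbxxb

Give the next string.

xxbpxpxxbpxpxxbpbxxbpbpbpxpxxbpxppbpbpxp

Replace each of the 15 characters of pbpbpxpxxbpbxxb in place — xxb pxp xxb pxp xxb pb xxb pb pb pxp xxb pxp pb pb pxp — and concatenate.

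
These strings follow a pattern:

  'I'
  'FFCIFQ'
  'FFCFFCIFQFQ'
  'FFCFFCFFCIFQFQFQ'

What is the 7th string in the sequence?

FFCFFCFFCFFCFFCFFCIFQFQFQFQFQFQ

s(k+1) = FFC·s(k)·FQ, so each term gains FFC as a prefix and FQ as a suffix.
From FFCFFCFFCIFQFQFQ, 3 further steps: FFCFFCFFCIFQFQFQ → FFCFFCFFCFFCIFQFQFQFQ → FFCFFCFFCFFCFFCIFQFQFQFQFQ → (answer).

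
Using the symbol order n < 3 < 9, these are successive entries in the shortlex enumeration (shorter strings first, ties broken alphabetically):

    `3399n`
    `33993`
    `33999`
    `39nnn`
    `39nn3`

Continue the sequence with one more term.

Treat 39nn3 as a base-3 numeral over the given alphabet and add one, carrying through any trailing 9's.

39nn9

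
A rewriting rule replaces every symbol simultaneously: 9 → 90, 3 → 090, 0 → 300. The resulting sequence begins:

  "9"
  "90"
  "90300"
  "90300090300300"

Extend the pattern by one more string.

9030009030030030090300090300300090300300

Replace each of the 14 characters of 90300090300300 in place — 90 300 090 300 300 300 90 300 090 300 300 090 300 300 — and concatenate.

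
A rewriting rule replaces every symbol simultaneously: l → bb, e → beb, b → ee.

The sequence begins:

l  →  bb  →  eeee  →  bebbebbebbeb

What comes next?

eebebeeeebebeeeebebeeeebebee

Expanding bebbebbebbeb: b→ee, e→beb, b→ee, b→ee, e→beb, b→ee, b→ee, e→beb, b→ee, b→ee, e→beb, b→ee. Concatenated: ee beb ee ee beb ee ee beb ee ee beb ee.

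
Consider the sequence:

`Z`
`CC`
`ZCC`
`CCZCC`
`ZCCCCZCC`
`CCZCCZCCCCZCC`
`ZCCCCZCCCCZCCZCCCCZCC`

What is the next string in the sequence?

CCZCCZCCCCZCCZCCCCZCCCCZCCZCCCCZCC

From term 3 onward, concatenate the second-to-last term with the last: Z·CC = ZCC, CC·ZCC = CCZCC, …
The next term joins CCZCCZCCCCZCC and ZCCCCZCCCCZCCZCCCCZCC.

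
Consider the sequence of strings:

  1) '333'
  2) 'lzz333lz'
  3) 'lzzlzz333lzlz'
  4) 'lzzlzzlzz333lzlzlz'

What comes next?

s(k+1) = lzz·s(k)·lz, so each term gains lzz as a prefix and lz as a suffix.
One more step from lzzlzzlzz333lzlzlz gives the answer.

lzzlzzlzzlzz333lzlzlzlz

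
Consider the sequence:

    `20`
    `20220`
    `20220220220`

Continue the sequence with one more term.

20220220220220220220220

Each string is two copies of the previous one joined by '2'.
So the next term is two copies of 20220220220 with '2' between the halves.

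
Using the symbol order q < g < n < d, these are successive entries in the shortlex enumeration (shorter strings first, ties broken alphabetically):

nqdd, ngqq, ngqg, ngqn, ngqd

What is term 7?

nggg

Advancing 2 positions from ngqd through ngqd → nggq reaches term 7.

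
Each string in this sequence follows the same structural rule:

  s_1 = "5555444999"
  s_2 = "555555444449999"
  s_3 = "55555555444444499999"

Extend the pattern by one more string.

5555555555444444444999999

Each string has the form 5^{2n} 4^{2n-1} 9^{n+1}, where the shown terms are n = 2, 3, 4.
At n = 5 the blocks have lengths 10, 9, 6.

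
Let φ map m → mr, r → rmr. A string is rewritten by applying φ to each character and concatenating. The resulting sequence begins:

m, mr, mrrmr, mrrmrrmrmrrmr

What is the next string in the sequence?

mrrmrrmrmrrmrrmrmrrmrmrrmrrmrmrrmr

φ(mrrmrrmrmrrmr) expands symbol-by-symbol to mr rmr rmr mr rmr rmr mr rmr mr rmr rmr mr rmr; joining the 13 pieces gives the next term.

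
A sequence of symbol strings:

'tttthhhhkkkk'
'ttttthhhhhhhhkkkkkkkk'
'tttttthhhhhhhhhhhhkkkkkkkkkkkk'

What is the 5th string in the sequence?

tttttttthhhhhhhhhhhhhhhhhhhhkkkkkkkkkkkkkkkkkkkk

Each string has the form t^{n+3} h^{4n} k^{4n} (n = 1, 2, …).
Setting n = 5 gives 8, 20, 20 characters in each block.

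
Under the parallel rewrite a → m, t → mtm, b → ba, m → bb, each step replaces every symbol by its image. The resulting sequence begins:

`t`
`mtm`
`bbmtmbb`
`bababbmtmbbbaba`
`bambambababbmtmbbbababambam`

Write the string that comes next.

Rewriting the 27 symbols of bambambababbmtmbbbababambam one by one yields ba m bb ba m bb ba m ba m ba ba bb mtm bb ba ba ba m ba m ba m bb ba m bb; concatenated:

bambbbambbbambambababbmtmbbbababambambambbbambb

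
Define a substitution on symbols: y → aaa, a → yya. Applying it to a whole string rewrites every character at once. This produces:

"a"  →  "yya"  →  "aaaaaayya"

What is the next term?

Rewriting each symbol of aaaaaayya: a→yya, a→yya, a→yya, a→yya, a→yya, a→yya, y→aaa, y→aaa, a→yya, which concatenates to yya yya yya yya yya yya aaa aaa yya.

yyayyayyayyayyayyaaaaaaayya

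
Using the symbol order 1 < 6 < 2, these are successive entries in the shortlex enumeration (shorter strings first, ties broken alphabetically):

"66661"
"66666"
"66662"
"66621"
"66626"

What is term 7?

Advancing 2 positions from 66626 through 66626 → 66622 reaches term 7.

66211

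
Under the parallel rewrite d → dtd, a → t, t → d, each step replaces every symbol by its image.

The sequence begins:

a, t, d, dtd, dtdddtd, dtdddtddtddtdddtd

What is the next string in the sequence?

dtdddtddtddtdddtddtdddtddtdddtddtddtdddtd

Applying the rule to each of the 17 symbols of dtdddtddtddtdddtd gives the pieces dtd d dtd dtd dtd d dtd dtd d dtd dtd d dtd dtd dtd d dtd, which concatenate to the answer.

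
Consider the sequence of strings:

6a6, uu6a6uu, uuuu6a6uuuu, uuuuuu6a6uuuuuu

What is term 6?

Every step adds uu to the front and uu to the end of the previous string.
From uuuuuu6a6uuuuuu, 2 further steps: uuuuuu6a6uuuuuu → uuuuuuuu6a6uuuuuuuu → (answer).

uuuuuuuuuu6a6uuuuuuuuuu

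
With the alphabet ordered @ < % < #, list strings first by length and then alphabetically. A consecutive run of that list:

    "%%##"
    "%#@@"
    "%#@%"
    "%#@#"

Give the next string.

Treat %#@# as a base-3 numeral over the given alphabet and add one, carrying through any trailing #'s.

%#%@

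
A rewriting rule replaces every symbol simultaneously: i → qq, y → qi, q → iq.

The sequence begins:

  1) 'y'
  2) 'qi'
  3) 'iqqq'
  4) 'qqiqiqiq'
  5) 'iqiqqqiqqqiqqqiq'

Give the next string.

Applying the rule to each of the 16 symbols of iqiqqqiqqqiqqqiq gives the pieces qq iq qq iq iq iq qq iq iq iq qq iq iq iq qq iq, which concatenate to the answer.

qqiqqqiqiqiqqqiqiqiqqqiqiqiqqqiq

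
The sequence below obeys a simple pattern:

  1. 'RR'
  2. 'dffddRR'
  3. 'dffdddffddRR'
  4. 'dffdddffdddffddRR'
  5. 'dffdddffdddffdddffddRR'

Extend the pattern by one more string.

dffdddffdddffdddffdddffddRR

Each term is the previous one with dffdd prepended.
One more step from dffdddffdddffdddffddRR gives the answer.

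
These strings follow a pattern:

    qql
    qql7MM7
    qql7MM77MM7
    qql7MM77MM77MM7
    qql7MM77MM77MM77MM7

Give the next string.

The strings grow by a fixed suffix 7MM7 each time.
Applying this once more to qql7MM77MM77MM77MM7:

qql7MM77MM77MM77MM77MM7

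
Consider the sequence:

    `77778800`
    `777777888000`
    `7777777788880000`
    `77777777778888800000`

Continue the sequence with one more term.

Term n consists of 2n 7's, followed by n 8's, followed by n 0's, where the shown terms are n = 2, 3, 4, 5.
At n = 6 the blocks have lengths 12, 6, 6.

777777777777888888000000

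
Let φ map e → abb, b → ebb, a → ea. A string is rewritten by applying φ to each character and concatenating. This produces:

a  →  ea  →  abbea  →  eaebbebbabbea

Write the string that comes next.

Rewriting the 13 symbols of eaebbebbabbea one by one yields abb ea abb ebb ebb abb ebb ebb ea ebb ebb abb ea; concatenated:

abbeaabbebbebbabbebbebbeaebbebbabbea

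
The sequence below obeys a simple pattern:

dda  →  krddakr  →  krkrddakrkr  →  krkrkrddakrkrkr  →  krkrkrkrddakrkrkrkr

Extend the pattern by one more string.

Each term wraps the previous one in kr on the left and kr on the right.
One more step from krkrkrkrddakrkrkrkr gives the answer.

krkrkrkrkrddakrkrkrkrkr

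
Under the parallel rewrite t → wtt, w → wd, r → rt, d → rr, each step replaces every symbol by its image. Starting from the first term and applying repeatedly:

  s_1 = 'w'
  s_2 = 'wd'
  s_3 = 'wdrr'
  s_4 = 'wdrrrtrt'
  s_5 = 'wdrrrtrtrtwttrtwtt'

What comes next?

wdrrrtrtrtwttrtwttrtwttwdwttwttrtwttwdwttwtt

Replace each of the 18 characters of wdrrrtrtrtwttrtwtt in place — wd rr rt rt rt wtt rt wtt rt wtt wd wtt wtt rt wtt wd wtt wtt — and concatenate.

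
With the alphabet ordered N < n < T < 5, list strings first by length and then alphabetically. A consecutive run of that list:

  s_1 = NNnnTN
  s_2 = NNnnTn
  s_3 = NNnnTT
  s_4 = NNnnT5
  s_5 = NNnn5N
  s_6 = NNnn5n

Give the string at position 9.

Advancing 3 positions from NNnn5n through NNnn5n → NNnn5T → NNnn55 reaches term 9.

NNnTNN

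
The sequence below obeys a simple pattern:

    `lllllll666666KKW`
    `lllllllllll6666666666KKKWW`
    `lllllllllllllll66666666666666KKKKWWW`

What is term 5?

lllllllllllllllllllllll6666666666666666666666KKKKKKWWWWW

Each string has the form l^{4n-1} 6^{4n-2} K^{n} W^{n-1}, where the shown terms are n = 2, 3, 4.
Setting n = 6 gives 23, 22, 6, 5 characters in each block.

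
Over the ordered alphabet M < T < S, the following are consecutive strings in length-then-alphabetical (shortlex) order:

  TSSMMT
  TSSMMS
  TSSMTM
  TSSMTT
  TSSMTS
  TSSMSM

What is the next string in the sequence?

TSSMST

Treat TSSMSM as a base-3 numeral over the given alphabet and add one, carrying through any trailing S's.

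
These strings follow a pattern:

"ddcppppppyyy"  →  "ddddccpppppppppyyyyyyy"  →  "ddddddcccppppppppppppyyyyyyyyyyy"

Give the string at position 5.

The n-th term is 2n d's then n c's then 3n+3 p's then 4n-1 y's (n = 1, 2, …).
At n = 5 the blocks have lengths 10, 5, 18, 19.

ddddddddddcccccppppppppppppppppppyyyyyyyyyyyyyyyyyyy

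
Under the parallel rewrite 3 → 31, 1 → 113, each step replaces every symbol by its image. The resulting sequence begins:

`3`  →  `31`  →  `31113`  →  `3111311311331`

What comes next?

Replace each of the 13 characters of 3111311311331 in place — 31 113 113 113 31 113 113 31 113 113 31 31 113 — and concatenate.

3111311311331113113311131133131113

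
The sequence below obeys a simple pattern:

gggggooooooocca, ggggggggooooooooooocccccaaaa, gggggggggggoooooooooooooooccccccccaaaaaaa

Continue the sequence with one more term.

ggggggggggggggooooooooooooooooooocccccccccccaaaaaaaaaa

Each string has the form g^{3n+2} o^{4n+3} c^{3n-1} a^{3n-2} (n = 1, 2, …).
At n = 4 the blocks have lengths 14, 19, 11, 10.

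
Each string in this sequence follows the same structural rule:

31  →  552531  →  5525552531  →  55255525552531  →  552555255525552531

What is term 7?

55255525552555255525552531

Every step adds 5525 at the front: s(k+1) = 5525·s(k).
From 552555255525552531, 2 further steps: 552555255525552531 → 5525552555255525552531 → (answer).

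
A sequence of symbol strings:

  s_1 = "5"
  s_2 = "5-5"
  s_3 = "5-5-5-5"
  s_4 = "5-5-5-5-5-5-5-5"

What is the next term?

Each string is two copies of the previous one joined by '-'.
So the next term is two copies of 5-5-5-5-5-5-5-5 with '-' between the halves.

5-5-5-5-5-5-5-5-5-5-5-5-5-5-5-5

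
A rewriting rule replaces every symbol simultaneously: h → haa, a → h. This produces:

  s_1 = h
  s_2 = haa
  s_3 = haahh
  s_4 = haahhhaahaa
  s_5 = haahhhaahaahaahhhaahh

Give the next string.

Applying the rule to each of the 21 symbols of haahhhaahaahaahhhaahh gives the pieces haa h h haa haa haa h h haa h h haa h h haa haa haa h h haa haa, which concatenate to the answer.

haahhhaahaahaahhhaahhhaahhhaahaahaahhhaahaa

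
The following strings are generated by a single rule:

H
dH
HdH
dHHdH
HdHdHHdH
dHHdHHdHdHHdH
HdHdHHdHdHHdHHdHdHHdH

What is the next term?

From term 3 onward, concatenate the second-to-last term with the last: H·dH = HdH, dH·HdH = dHHdH, …
Continuing: dHHdHHdHdHHdH · HdHdHHdHdHHdHHdHdHHdH gives term 8.

dHHdHHdHdHHdHHdHdHHdHdHHdHHdHdHHdH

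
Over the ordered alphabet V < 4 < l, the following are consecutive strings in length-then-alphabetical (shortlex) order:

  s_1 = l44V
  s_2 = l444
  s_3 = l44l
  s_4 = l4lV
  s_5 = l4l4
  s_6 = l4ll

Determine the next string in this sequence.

Find the rightmost character of l4ll below l, bump it to the next letter, and reset everything to its right to V.

llVV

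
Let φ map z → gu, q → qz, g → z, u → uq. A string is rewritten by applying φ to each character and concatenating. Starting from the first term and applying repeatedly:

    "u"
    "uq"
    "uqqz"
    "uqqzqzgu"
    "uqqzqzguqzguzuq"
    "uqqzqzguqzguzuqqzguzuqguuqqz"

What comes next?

Rewriting the 28 symbols of uqqzqzguqzguzuqqzguzuqguuqqz one by one yields uq qz qz gu qz gu z uq qz gu z uq gu uq qz qz gu z uq gu uq qz z uq uq qz qz gu; concatenated:

uqqzqzguqzguzuqqzguzuqguuqqzqzguzuqguuqqzzuquqqzqzgu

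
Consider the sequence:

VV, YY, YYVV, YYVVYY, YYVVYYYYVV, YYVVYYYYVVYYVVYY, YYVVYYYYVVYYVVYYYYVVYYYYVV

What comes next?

Each term (from the third on) is the previous term followed by the one before it: term 3 = YY·VV = YYVV.
Continuing: YYVVYYYYVVYYVVYYYYVVYYYYVV · YYVVYYYYVVYYVVYY gives term 8.

YYVVYYYYVVYYVVYYYYVVYYYYVVYYVVYYYYVVYYVVYY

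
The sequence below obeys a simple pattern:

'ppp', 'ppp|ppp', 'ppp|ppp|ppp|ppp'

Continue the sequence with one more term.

s(k+1) = s(k)·|·s(k) — each term doubles the last with '|' between the halves.
So the next term is two copies of ppp|ppp|ppp|ppp with '|' between the halves.

ppp|ppp|ppp|ppp|ppp|ppp|ppp|ppp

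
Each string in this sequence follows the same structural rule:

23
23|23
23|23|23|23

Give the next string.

23|23|23|23|23|23|23|23

Every step duplicates the string with '|' between the halves.
So the next term is two copies of 23|23|23|23 with '|' between the halves.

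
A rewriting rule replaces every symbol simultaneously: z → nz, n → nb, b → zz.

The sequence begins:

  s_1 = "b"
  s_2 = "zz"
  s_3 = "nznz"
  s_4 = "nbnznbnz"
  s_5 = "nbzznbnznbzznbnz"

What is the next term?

Rewriting the 16 symbols of nbzznbnznbzznbnz one by one yields nb zz nz nz nb zz nb nz nb zz nz nz nb zz nb nz; concatenated:

nbzznznznbzznbnznbzznznznbzznbnz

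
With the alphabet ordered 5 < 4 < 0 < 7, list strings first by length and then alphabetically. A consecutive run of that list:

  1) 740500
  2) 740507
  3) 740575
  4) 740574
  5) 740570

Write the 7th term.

Continuing the enumeration 2 steps past 740570: 740570 → 740577 → (answer).

740455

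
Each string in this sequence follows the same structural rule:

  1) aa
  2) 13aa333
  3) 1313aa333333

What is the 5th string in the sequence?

Each term wraps the previous one in 13 on the left and 333 on the right.
From 1313aa333333, 2 further steps: 1313aa333333 → 131313aa333333333 → (answer).

13131313aa333333333333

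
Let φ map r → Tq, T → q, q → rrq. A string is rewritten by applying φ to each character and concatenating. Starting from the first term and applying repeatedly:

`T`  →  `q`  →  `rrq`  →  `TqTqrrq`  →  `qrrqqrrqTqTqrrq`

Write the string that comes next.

Replace each of the 15 characters of qrrqqrrqTqTqrrq in place — rrq Tq Tq rrq rrq Tq Tq rrq q rrq q rrq Tq Tq rrq — and concatenate.

rrqTqTqrrqrrqTqTqrrqqrrqqrrqTqTqrrq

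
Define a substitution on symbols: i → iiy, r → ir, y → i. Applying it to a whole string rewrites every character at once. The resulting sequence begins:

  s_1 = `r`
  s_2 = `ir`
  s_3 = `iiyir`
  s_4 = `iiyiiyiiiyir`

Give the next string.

Apply φ to iiyiiyiiiyir symbol by symbol: i→iiy, i→iiy, y→i, i→iiy, i→iiy, y→i, i→iiy, i→iiy, i→iiy, y→i, i→iiy, r→ir; joined: iiy iiy i iiy iiy i iiy iiy iiy i iiy ir.

iiyiiyiiiyiiyiiiyiiyiiyiiiyir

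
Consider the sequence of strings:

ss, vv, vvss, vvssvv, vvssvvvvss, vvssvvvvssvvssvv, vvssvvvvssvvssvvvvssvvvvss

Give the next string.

This is a Fibonacci-style word recurrence s(k) = s(k−1)·s(k−2): e.g. vv·ss = vvss.
The next term joins vvssvvvvssvvssvvvvssvvvvss and vvssvvvvssvvssvv.

vvssvvvvssvvssvvvvssvvvvssvvssvvvvssvvssvv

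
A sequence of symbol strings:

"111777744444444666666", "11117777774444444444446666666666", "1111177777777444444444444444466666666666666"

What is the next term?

Term n consists of n+1 1's, followed by 2n 7's, followed by 4n 4's, followed by 4n-2 6's, where the shown terms are n = 2, 3, 4.
Setting n = 5 gives 6, 10, 20, 18 characters in each block.

111111777777777744444444444444444444666666666666666666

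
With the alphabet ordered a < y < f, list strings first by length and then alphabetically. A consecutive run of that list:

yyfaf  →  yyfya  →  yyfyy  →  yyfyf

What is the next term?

The successor of yyfyf increments the rightmost position that isn't already f and resets every position after it to a.

yyffa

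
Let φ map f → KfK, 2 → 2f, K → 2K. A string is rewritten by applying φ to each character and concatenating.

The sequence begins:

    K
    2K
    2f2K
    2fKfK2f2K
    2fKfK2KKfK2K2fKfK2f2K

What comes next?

φ(2fKfK2KKfK2K2fKfK2f2K) expands symbol-by-symbol to 2f KfK 2K KfK 2K 2f 2K 2K KfK 2K 2f 2K 2f KfK 2K KfK 2K 2f KfK 2f 2K; joining the 21 pieces gives the next term.

2fKfK2KKfK2K2f2K2KKfK2K2f2K2fKfK2KKfK2K2fKfK2f2K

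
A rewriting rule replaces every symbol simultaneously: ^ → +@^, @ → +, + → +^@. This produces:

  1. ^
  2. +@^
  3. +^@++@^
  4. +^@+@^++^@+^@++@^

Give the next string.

Replace each of the 17 characters of +^@+@^++^@+^@++@^ in place — +^@ +@^ + +^@ + +@^ +^@ +^@ +@^ + +^@ +@^ + +^@ +^@ + +@^ — and concatenate.

+^@+@^++^@++@^+^@+^@+@^++^@+@^++^@+^@++@^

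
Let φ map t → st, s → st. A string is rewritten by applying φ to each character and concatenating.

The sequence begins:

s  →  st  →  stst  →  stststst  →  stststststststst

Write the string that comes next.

Rewriting the 16 symbols of stststststststst one by one yields st st st st st st st st st st st st st st st st; concatenated:

stststststststststststststststst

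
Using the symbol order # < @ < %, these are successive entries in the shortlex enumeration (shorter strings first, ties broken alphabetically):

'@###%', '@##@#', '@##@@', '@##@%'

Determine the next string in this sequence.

Treat @##@% as a base-3 numeral over the given alphabet and add one, carrying through any trailing %'s.

@##%#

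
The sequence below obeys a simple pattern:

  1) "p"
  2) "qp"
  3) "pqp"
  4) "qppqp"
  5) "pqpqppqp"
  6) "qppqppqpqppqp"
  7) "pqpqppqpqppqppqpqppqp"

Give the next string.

This is a Fibonacci-style word recurrence s(k) = s(k−2)·s(k−1): e.g. p·qp = pqp.
Continuing: qppqppqpqppqp · pqpqppqpqppqppqpqppqp gives term 8.

qppqppqpqppqppqpqppqpqppqppqpqppqp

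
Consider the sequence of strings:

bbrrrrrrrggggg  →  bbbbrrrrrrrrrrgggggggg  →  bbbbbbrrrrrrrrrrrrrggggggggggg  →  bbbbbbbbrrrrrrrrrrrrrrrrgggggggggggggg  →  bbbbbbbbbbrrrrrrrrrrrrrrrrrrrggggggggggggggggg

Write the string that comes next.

Term n consists of 2n-2 b's, followed by 3n+1 r's, followed by 3n-1 g's, where the shown terms are n = 2, 3, 4, 5, 6.
For the next term, n = 7, so the run lengths are 12, 22, 20.

bbbbbbbbbbbbrrrrrrrrrrrrrrrrrrrrrrgggggggggggggggggggg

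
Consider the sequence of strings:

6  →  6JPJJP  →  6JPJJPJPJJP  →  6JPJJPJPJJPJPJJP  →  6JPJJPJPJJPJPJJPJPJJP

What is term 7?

The strings grow by a fixed suffix JPJJP each time.
From 6JPJJPJPJJPJPJJPJPJJP, 2 further steps: 6JPJJPJPJJPJPJJPJPJJP → 6JPJJPJPJJPJPJJPJPJJPJPJJP → (answer).

6JPJJPJPJJPJPJJPJPJJPJPJJPJPJJP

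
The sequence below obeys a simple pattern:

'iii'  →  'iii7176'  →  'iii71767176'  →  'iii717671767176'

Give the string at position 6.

Each term is the previous one with 7176 appended.
From iii717671767176, 2 further steps: iii717671767176 → iii7176717671767176 → (answer).

iii71767176717671767176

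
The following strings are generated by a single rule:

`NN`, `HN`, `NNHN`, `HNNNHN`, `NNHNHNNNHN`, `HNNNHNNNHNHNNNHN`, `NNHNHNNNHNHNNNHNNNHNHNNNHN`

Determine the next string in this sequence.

From term 3 onward, concatenate the second-to-last term with the last: NN·HN = NNHN, HN·NNHN = HNNNHN, …
The next term joins HNNNHNNNHNHNNNHN and NNHNHNNNHNHNNNHNNNHNHNNNHN.

HNNNHNNNHNHNNNHNNNHNHNNNHNHNNNHNNNHNHNNNHN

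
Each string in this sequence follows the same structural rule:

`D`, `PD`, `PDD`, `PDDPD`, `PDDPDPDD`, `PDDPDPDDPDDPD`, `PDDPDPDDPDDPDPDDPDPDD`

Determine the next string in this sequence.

From term 3 onward, concatenate the last term with the second-to-last: PD·D = PDD, PDD·PD = PDDPD, …
So term 8 is PDDPDPDDPDDPDPDDPDPDD·PDDPDPDDPDDPD.

PDDPDPDDPDDPDPDDPDPDDPDDPDPDDPDDPD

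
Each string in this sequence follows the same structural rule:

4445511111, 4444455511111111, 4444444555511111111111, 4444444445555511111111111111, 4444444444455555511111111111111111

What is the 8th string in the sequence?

Reading off run lengths: 4 runs 3, 5, 7, 9, 11; 5 runs 2, 3, 4, 5, 6; 1 runs 5, 8, 11, 14, 17 — each is linear in n (n = 1, 2, …).
At n = 8 the blocks have lengths 17, 9, 26.

4444444444444444455555555511111111111111111111111111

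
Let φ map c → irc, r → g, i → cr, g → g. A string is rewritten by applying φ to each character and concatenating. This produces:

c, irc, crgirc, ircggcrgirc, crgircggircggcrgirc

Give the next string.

Rewriting the 19 symbols of crgircggircggcrgirc one by one yields irc g g cr g irc g g cr g irc g g irc g g cr g irc; concatenated:

ircggcrgircggcrgircggircggcrgirc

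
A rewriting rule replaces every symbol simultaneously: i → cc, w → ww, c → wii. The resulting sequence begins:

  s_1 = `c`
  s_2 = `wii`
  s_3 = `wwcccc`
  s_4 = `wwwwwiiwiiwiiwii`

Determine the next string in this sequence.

Replace each of the 16 characters of wwwwwiiwiiwiiwii in place — ww ww ww ww ww cc cc ww cc cc ww cc cc ww cc cc — and concatenate.

wwwwwwwwwwccccwwccccwwccccwwcccc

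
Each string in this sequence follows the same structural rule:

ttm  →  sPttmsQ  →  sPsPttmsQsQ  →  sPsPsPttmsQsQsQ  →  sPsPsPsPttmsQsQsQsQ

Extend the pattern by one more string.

sPsPsPsPsPttmsQsQsQsQsQ

Every step adds sP to the front and sQ to the end of the previous string.
One more step from sPsPsPsPttmsQsQsQsQ gives the answer.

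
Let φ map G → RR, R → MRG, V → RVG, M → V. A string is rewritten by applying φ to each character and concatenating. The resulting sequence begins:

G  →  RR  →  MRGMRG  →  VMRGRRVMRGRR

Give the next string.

RVGVMRGRRMRGMRGRVGVMRGRRMRGMRG

Rewriting each symbol of VMRGRRVMRGRR: V→RVG, M→V, R→MRG, G→RR, R→MRG, R→MRG, V→RVG, M→V, R→MRG, G→RR, R→MRG, R→MRG, which concatenates to RVG V MRG RR MRG MRG RVG V MRG RR MRG MRG.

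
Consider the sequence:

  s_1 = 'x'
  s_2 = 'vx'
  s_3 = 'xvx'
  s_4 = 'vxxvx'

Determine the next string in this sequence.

xvxvxxvx

From term 3 onward, concatenate the second-to-last term with the last: x·vx = xvx, vx·xvx = vxxvx, …
The next term joins xvx and vxxvx.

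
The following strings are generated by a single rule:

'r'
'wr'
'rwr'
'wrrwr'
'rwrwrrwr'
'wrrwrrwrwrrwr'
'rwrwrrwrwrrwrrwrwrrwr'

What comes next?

wrrwrrwrwrrwrrwrwrrwrwrrwrrwrwrrwr

Each term (from the third on) is the two preceding terms concatenated in order: term 3 = r·wr = rwr.
So term 8 is wrrwrrwrwrrwr·rwrwrrwrwrrwrrwrwrrwr.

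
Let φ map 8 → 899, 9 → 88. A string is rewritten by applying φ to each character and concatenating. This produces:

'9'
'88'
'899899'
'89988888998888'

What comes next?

89988888998998998998998888899899899899

φ(89988888998888) expands symbol-by-symbol to 899 88 88 899 899 899 899 899 88 88 899 899 899 899; joining the 14 pieces gives the next term.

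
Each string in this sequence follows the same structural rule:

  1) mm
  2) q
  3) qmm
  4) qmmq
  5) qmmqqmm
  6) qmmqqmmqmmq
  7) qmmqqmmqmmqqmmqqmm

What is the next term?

qmmqqmmqmmqqmmqqmmqmmqqmmqmmq

This is a Fibonacci-style word recurrence s(k) = s(k−1)·s(k−2): e.g. q·mm = qmm.
So term 8 is qmmqqmmqmmqqmmqqmm·qmmqqmmqmmq.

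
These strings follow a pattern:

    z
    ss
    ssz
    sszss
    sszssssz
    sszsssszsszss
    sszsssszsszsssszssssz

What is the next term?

This is a Fibonacci-style word recurrence s(k) = s(k−1)·s(k−2): e.g. ss·z = ssz.
So term 8 is sszsssszsszsssszssssz·sszsssszsszss.

sszsssszsszsssszsssszsszsssszsszss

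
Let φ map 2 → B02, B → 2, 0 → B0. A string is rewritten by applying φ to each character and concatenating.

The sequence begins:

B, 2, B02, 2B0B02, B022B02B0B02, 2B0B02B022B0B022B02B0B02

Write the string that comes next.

Applying the rule to each of the 24 symbols of 2B0B02B022B0B022B02B0B02 gives the pieces B02 2 B0 2 B0 B02 2 B0 B02 B02 2 B0 2 B0 B02 B02 2 B0 B02 2 B0 2 B0 B02, which concatenate to the answer.

B022B02B0B022B0B02B022B02B0B02B022B0B022B02B0B02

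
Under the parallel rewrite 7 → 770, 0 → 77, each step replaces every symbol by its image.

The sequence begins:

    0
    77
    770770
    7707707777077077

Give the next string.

φ(7707707777077077) expands symbol-by-symbol to 770 770 77 770 770 77 770 770 770 770 77 770 770 77 770 770; joining the 16 pieces gives the next term.

77077077770770777707707707707777077077770770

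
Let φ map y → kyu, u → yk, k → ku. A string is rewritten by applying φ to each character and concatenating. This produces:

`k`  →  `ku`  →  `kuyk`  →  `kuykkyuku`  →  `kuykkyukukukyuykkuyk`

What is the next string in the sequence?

Rewriting the 20 symbols of kuykkyukukukyuykkuyk one by one yields ku yk kyu ku ku kyu yk ku yk ku yk ku kyu yk kyu ku ku yk kyu ku; concatenated:

kuykkyukukukyuykkuykkuykkukyuykkyukukuykkyuku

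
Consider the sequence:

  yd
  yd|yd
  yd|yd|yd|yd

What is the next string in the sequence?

yd|yd|yd|yd|yd|yd|yd|yd

Each string is two copies of the previous one joined by '|'.
One more doubling of yd|yd|yd|yd gives the answer.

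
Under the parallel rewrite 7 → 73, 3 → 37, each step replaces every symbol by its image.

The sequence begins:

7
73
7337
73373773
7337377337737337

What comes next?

73373773377373373773733773373773

φ(7337377337737337) expands symbol-by-symbol to 73 37 37 73 37 73 73 37 37 73 73 37 73 37 37 73; joining the 16 pieces gives the next term.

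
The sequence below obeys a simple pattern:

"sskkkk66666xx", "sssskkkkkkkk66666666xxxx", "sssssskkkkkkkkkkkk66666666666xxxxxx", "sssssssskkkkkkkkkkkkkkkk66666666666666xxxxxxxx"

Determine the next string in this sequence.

sssssssssskkkkkkkkkkkkkkkkkkkk66666666666666666xxxxxxxxxx

Term n consists of 2n s's, followed by 4n k's, followed by 3n+2 6's, followed by 2n x's (n = 1, 2, …).
For the next term, n = 5, so the run lengths are 10, 20, 17, 10.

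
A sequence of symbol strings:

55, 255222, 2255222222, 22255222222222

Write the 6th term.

2222255222222222222222

Every step adds 2 to the front and 222 to the end of the previous string.
From 22255222222222, 2 further steps: 22255222222222 → 222255222222222222 → (answer).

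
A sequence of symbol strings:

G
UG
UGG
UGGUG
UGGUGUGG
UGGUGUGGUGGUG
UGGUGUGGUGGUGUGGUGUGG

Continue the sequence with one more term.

UGGUGUGGUGGUGUGGUGUGGUGGUGUGGUGGUG

This is a Fibonacci-style word recurrence s(k) = s(k−1)·s(k−2): e.g. UG·G = UGG.
The next term joins UGGUGUGGUGGUGUGGUGUGG and UGGUGUGGUGGUG.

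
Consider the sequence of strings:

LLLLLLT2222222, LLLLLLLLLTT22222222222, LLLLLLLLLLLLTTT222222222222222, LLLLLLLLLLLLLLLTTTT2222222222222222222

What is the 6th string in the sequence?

LLLLLLLLLLLLLLLLLLLLLTTTTTT222222222222222222222222222

Reading off run lengths: L runs 6, 9, 12, 15; T runs 1, 2, 3, 4; 2 runs 7, 11, 15, 19 — each is linear in n, where the shown terms are n = 2, 3, 4, 5.
Setting n = 7 gives 21, 6, 27 characters in each block.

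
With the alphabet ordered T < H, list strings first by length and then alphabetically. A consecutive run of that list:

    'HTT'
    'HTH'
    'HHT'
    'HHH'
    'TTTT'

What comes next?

TTTH

The successor of TTTT increments the rightmost position that isn't already H and resets every position after it to T.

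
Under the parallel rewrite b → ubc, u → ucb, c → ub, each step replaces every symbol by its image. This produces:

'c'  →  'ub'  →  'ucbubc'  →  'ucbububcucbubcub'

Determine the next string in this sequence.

ucbububcucbubcucbubcubucbububcucbubcubucbubc

φ(ucbububcucbubcub) expands symbol-by-symbol to ucb ub ubc ucb ubc ucb ubc ub ucb ub ubc ucb ubc ub ucb ubc; joining the 16 pieces gives the next term.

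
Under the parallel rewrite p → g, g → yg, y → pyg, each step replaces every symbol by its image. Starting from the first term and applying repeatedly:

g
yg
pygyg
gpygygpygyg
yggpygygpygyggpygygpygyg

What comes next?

pygygyggpygygpygyggpygygpygygyggpygygpygyggpygygpygyg

Replace each of the 24 characters of yggpygygpygyggpygygpygyg in place — pyg yg yg g pyg yg pyg yg g pyg yg pyg yg yg g pyg yg pyg yg g pyg yg pyg yg — and concatenate.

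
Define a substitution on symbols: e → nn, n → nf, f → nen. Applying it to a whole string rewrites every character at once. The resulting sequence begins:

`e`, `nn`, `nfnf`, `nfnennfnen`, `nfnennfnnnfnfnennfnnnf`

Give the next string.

nfnennfnnnfnfnennfnfnfnennfnennfnnnfnfnennfnfnfnen

φ(nfnennfnnnfnfnennfnnnf) expands symbol-by-symbol to nf nen nf nn nf nf nen nf nf nf nen nf nen nf nn nf nf nen nf nf nf nen; joining the 22 pieces gives the next term.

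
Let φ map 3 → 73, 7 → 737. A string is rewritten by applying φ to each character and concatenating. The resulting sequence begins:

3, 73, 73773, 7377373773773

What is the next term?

Rewriting the 13 symbols of 7377373773773 one by one yields 737 73 737 737 73 737 73 737 737 73 737 737 73; concatenated:

7377373773773737737377377373773773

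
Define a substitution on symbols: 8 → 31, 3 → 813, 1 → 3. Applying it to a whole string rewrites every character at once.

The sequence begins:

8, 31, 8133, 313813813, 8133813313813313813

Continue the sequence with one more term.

Rewriting the 19 symbols of 8133813313813313813 one by one yields 31 3 813 813 31 3 813 813 3 813 31 3 813 813 3 813 31 3 813; concatenated:

31381381331381381338133138138133813313813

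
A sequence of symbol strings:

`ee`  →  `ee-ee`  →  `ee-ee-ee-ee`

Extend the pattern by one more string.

Each string is two copies of the previous one joined by '-'.
Doubling ee-ee-ee-ee with '-' between the halves:

ee-ee-ee-ee-ee-ee-ee-ee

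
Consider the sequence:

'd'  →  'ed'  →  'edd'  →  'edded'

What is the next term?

eddededd

From term 3 onward, concatenate the last term with the second-to-last: ed·d = edd, edd·ed = edded, …
Continuing: edded · edd gives term 5.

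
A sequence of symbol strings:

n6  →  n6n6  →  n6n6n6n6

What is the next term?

n6n6n6n6n6n6n6n6

Each string is two copies of the previous one concatenated.
One more doubling of n6n6n6n6 gives the answer.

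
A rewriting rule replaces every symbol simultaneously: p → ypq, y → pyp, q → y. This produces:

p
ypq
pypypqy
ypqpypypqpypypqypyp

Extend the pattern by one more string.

Rewriting the 19 symbols of ypqpypypqpypypqypyp one by one yields pyp ypq y ypq pyp ypq pyp ypq y ypq pyp ypq pyp ypq y pyp ypq pyp ypq; concatenated:

pypypqyypqpypypqpypypqyypqpypypqpypypqypypypqpypypq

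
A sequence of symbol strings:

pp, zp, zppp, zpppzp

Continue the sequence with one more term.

zpppzpzppp

Each term (from the third on) is the previous term followed by the one before it: term 3 = zp·pp = zppp.
The next term joins zpppzp and zppp.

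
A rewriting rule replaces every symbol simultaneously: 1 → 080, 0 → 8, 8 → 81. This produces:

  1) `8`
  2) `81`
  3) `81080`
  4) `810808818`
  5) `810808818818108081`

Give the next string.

Rewriting the 18 symbols of 810808818818108081 one by one yields 81 080 8 81 8 81 81 080 81 81 080 81 080 8 81 8 81 080; concatenated:

8108088188181080818108081080881881080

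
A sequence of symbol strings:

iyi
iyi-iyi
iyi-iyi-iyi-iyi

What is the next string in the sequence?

Each string is two copies of the previous one joined by '-'.
One more doubling of iyi-iyi-iyi-iyi gives the answer.

iyi-iyi-iyi-iyi-iyi-iyi-iyi-iyi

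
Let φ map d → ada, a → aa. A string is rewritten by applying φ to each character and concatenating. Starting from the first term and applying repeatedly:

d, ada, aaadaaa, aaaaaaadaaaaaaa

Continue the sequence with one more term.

Rewriting the 15 symbols of aaaaaaadaaaaaaa one by one yields aa aa aa aa aa aa aa ada aa aa aa aa aa aa aa; concatenated:

aaaaaaaaaaaaaaadaaaaaaaaaaaaaaa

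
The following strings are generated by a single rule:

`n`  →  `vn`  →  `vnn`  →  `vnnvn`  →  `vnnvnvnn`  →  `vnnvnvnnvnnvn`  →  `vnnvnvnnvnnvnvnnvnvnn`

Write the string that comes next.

vnnvnvnnvnnvnvnnvnvnnvnnvnvnnvnnvn

This is a Fibonacci-style word recurrence s(k) = s(k−1)·s(k−2): e.g. vn·n = vnn.
The next term joins vnnvnvnnvnnvnvnnvnvnn and vnnvnvnnvnnvn.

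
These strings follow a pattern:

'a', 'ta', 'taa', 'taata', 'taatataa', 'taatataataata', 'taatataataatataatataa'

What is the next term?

From term 3 onward, concatenate the last term with the second-to-last: ta·a = taa, taa·ta = taata, …
Continuing: taatataataatataatataa · taatataataata gives term 8.

taatataataatataatataataatataataata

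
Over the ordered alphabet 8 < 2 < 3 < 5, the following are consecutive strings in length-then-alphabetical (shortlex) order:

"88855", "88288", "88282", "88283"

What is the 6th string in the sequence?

88228

Stepping forward 2 times from 88283: 88283 → 88285, then the target.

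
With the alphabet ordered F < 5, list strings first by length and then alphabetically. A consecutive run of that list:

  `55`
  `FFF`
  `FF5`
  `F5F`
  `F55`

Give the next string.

5FF

Treat F55 as a base-2 numeral over the given alphabet and add one, carrying through any trailing 5's.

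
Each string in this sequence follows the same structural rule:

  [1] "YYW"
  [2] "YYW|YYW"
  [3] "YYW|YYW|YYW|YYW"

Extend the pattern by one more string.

Each string is two copies of the previous one joined by '|'.
So the next term is two copies of YYW|YYW|YYW|YYW with '|' between the halves.

YYW|YYW|YYW|YYW|YYW|YYW|YYW|YYW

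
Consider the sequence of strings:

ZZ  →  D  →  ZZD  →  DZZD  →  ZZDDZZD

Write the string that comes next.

DZZDZZDDZZD

From term 3 onward, concatenate the second-to-last term with the last: ZZ·D = ZZD, D·ZZD = DZZD, …
Continuing: DZZD · ZZDDZZD gives term 6.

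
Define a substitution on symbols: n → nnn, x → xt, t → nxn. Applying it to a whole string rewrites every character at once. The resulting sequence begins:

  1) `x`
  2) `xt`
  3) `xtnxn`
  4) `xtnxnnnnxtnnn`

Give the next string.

Rewriting the 13 symbols of xtnxnnnnxtnnn one by one yields xt nxn nnn xt nnn nnn nnn nnn xt nxn nnn nnn nnn; concatenated:

xtnxnnnnxtnnnnnnnnnnnnxtnxnnnnnnnnnn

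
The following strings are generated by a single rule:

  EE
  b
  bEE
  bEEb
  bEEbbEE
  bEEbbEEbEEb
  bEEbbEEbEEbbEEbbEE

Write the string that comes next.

Each term (from the third on) is the previous term followed by the one before it: term 3 = b·EE = bEE.
Continuing: bEEbbEEbEEbbEEbbEE · bEEbbEEbEEb gives term 8.

bEEbbEEbEEbbEEbbEEbEEbbEEbEEb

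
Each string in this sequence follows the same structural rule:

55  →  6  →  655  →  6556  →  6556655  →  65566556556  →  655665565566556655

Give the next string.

65566556556655665565566556556

From term 3 onward, concatenate the last term with the second-to-last: 6·55 = 655, 655·6 = 6556, …
Continuing: 655665565566556655 · 65566556556 gives term 8.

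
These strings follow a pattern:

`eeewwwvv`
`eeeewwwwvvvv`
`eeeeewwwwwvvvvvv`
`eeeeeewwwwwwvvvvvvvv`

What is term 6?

The n-th term is n+2 e's then n+2 w's then 2n v's (n = 1, 2, …).
At n = 6 the blocks have lengths 8, 8, 12.

eeeeeeeewwwwwwwwvvvvvvvvvvvv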